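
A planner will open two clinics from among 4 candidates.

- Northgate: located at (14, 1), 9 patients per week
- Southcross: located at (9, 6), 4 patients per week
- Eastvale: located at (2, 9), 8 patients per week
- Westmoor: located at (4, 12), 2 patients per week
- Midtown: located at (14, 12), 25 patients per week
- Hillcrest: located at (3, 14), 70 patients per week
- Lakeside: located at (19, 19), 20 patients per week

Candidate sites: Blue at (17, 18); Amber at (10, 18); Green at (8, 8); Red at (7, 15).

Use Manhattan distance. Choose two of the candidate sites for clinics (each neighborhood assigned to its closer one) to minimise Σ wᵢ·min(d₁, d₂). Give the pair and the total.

{Blue, Red}, total 959

Evaluate every pair (each demand assigned to the nearer of the two):
  {Blue, Red}: total = 959
  {Green, Red}: total = 1117
  {Amber, Red}: total = 1133
  {Blue, Green}: total = 1256
  {Amber, Green}: total = 1421
  {Blue, Amber}: total = 1447
Best pair: {Blue, Red} with total 959.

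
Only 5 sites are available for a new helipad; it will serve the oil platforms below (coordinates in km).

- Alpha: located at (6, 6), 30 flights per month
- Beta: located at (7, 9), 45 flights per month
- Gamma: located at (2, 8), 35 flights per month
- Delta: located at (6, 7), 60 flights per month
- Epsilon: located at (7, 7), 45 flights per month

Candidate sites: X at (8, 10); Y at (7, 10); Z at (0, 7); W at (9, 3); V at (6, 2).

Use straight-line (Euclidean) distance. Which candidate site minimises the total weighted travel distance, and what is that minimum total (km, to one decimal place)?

Y, total 681.9 km

Total weighted distance at each candidate:
  X (8, 10): total = 777.8
  Y (7, 10): total = 681.9
  Z (0, 7): total = 1263.4
  W (9, 3): total = 1214.2
  V (6, 2): total = 1220.0
Minimum is at Y with total 681.9 km.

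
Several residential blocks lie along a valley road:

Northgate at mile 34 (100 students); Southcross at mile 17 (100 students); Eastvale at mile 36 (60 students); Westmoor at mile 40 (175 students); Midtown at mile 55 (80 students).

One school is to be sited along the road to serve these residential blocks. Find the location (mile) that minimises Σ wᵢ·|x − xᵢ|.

For a sum of weighted absolute distances on a line, the optimum is the weighted median (not the mean). Total weight W = 515; half-weight = 257.5.
Sort by position and accumulate weight:
  mile 17 (Southcross, w=100) → cum 100
  mile 34 (Northgate, w=100) → cum 200
  mile 36 (Eastvale, w=60) → cum 260  ≥ 257.5 → median here
  mile 40 (Westmoor, w=175) → cum 435
  mile 55 (Midtown, w=80) → cum 515
Optimal location: mile 36.

x = 36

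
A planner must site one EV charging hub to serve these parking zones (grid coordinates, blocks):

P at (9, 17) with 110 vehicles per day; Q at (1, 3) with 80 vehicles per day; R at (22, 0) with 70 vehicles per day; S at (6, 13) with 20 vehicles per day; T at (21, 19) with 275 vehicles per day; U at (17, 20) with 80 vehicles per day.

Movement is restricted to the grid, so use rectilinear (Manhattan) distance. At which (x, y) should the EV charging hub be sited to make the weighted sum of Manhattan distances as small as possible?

(21, 19)

Manhattan distance separates: Σwᵢ(|x−xᵢ|+|y−yᵢ|) = Σwᵢ|x−xᵢ| + Σwᵢ|y−yᵢ|, so x and y are optimised independently as 1-D weighted medians.
Total weight W = 635; half = 317.5.
x-coordinate, sorted with cumulative weight:
  x=1 (Q, w=80) cum 80
  x=6 (S, w=20) cum 100
  x=9 (P, w=110) cum 210
  x=17 (U, w=80) cum 290
  x=21 (T, w=275) cum 565  ← median
  x=22 (R, w=70) cum 635
⇒ x* = 21
y-coordinate, sorted with cumulative weight:
  y=0 (R, w=70) cum 70
  y=3 (Q, w=80) cum 150
  y=13 (S, w=20) cum 170
  y=17 (P, w=110) cum 280
  y=19 (T, w=275) cum 555  ← median
  y=20 (U, w=80) cum 635
⇒ y* = 19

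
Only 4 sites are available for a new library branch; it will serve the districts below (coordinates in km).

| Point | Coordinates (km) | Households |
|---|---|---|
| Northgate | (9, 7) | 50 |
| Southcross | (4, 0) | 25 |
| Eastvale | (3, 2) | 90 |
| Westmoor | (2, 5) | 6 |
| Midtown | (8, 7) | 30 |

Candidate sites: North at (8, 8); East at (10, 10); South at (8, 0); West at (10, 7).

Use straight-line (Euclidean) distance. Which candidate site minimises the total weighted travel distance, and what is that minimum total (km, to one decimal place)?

Total weighted distance at each candidate:
  North (8, 8): total = 1067.5
  East (10, 10): total = 1571.1
  South (8, 0): total = 1195.1
  West (10, 7): total = 1164.2
Minimum is at North with total 1067.5 km.

North, total 1067.5 km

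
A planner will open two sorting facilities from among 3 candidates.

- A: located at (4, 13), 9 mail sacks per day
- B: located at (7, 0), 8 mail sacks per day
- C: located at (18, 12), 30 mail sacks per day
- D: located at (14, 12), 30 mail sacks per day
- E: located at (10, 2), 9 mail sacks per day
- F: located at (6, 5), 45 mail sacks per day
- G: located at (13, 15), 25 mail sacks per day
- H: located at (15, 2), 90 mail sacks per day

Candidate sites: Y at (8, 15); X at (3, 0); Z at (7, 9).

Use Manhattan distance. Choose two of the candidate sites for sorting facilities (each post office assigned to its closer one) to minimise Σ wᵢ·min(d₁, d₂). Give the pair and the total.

Evaluate every pair (each demand assigned to the nearer of the two):
  {Y, X}: total = 2572
  {Y, Z}: total = 2576
  {X, Z}: total = 2681
Best pair: {Y, X} with total 2572.

{Y, X}, total 2572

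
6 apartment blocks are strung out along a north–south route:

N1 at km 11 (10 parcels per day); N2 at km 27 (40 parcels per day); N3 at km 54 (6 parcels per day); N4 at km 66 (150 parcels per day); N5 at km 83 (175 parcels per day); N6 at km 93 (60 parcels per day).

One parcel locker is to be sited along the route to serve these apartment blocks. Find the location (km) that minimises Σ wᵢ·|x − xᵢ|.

x = 83

For a sum of weighted absolute distances on a line, the optimum is the weighted median (not the mean). Total weight W = 441; half-weight = 220.5.
Sort by position and accumulate weight:
  km 11 (N1, w=10) → cum 10
  km 27 (N2, w=40) → cum 50
  km 54 (N3, w=6) → cum 56
  km 66 (N4, w=150) → cum 206
  km 83 (N5, w=175) → cum 381  ≥ 220.5 → median here
  km 93 (N6, w=60) → cum 441
Optimal location: km 83.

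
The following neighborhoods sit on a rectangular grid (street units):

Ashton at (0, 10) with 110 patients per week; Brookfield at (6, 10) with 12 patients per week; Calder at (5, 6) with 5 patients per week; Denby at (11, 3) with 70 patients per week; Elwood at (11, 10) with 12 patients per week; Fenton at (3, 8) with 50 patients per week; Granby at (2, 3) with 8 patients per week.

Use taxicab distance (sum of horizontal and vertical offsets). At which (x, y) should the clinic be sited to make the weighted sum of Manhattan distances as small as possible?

Manhattan distance separates: Σwᵢ(|x−xᵢ|+|y−yᵢ|) = Σwᵢ|x−xᵢ| + Σwᵢ|y−yᵢ|, so x and y are optimised independently as 1-D weighted medians.
Total weight W = 267; half = 133.5.
x-coordinate, sorted with cumulative weight:
  x=0 (Ashton, w=110) cum 110
  x=2 (Granby, w=8) cum 118
  x=3 (Fenton, w=50) cum 168  ← median
  x=5 (Calder, w=5) cum 173
  x=6 (Brookfield, w=12) cum 185
  x=11 (Denby, w=70) cum 255
  x=11 (Elwood, w=12) cum 267
⇒ x* = 3
y-coordinate, sorted with cumulative weight:
  y=3 (Denby, w=70) cum 70
  y=3 (Granby, w=8) cum 78
  y=6 (Calder, w=5) cum 83
  y=8 (Fenton, w=50) cum 133
  y=10 (Ashton, w=110) cum 243  ← median
  y=10 (Brookfield, w=12) cum 255
  y=10 (Elwood, w=12) cum 267
⇒ y* = 10

(3, 10)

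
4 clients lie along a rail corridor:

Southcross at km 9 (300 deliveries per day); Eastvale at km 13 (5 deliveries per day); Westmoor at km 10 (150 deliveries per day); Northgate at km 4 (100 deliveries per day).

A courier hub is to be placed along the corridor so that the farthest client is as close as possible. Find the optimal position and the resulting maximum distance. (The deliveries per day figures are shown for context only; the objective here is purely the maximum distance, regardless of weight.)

location 8.5, max distance 4.5

The 1-center on a line is the midpoint of the two extreme points: leftmost at 4, rightmost at 13.
Optimal location = (4 + 13)/2 = 8.5; maximum distance = (13 − 4)/2 = 4.5.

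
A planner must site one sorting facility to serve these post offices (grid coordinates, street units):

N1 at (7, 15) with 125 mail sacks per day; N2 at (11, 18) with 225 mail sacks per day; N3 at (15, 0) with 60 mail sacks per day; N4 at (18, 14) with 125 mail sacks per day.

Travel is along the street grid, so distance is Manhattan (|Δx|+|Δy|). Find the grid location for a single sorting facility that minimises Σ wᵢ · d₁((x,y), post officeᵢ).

(11, 15)

Manhattan distance separates: Σwᵢ(|x−xᵢ|+|y−yᵢ|) = Σwᵢ|x−xᵢ| + Σwᵢ|y−yᵢ|, so x and y are optimised independently as 1-D weighted medians.
Total weight W = 535; half = 267.5.
x-coordinate, sorted with cumulative weight:
  x=7 (N1, w=125) cum 125
  x=11 (N2, w=225) cum 350  ← median
  x=15 (N3, w=60) cum 410
  x=18 (N4, w=125) cum 535
⇒ x* = 11
y-coordinate, sorted with cumulative weight:
  y=0 (N3, w=60) cum 60
  y=14 (N4, w=125) cum 185
  y=15 (N1, w=125) cum 310  ← median
  y=18 (N2, w=225) cum 535
⇒ y* = 15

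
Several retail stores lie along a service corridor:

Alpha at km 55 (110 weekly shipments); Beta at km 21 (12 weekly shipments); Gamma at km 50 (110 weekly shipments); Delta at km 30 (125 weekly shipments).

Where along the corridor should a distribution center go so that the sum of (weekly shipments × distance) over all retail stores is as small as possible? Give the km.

For a sum of weighted absolute distances on a line, the optimum is the weighted median (not the mean). Total weight W = 357; half-weight = 178.5.
Sort by position and accumulate weight:
  km 21 (Beta, w=12) → cum 12
  km 30 (Delta, w=125) → cum 137
  km 50 (Gamma, w=110) → cum 247  ≥ 178.5 → median here
  km 55 (Alpha, w=110) → cum 357
Optimal location: km 50.

x = 50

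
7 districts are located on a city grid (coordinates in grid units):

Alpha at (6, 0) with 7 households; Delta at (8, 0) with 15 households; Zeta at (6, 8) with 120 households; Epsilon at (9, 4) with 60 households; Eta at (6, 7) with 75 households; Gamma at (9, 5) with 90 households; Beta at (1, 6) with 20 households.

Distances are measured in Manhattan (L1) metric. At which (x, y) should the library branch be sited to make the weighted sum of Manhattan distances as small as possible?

(6, 7)

Manhattan distance separates: Σwᵢ(|x−xᵢ|+|y−yᵢ|) = Σwᵢ|x−xᵢ| + Σwᵢ|y−yᵢ|, so x and y are optimised independently as 1-D weighted medians.
Total weight W = 387; half = 193.5.
x-coordinate, sorted with cumulative weight:
  x=1 (Beta, w=20) cum 20
  x=6 (Alpha, w=7) cum 27
  x=6 (Zeta, w=120) cum 147
  x=6 (Eta, w=75) cum 222  ← median
  x=8 (Delta, w=15) cum 237
  x=9 (Epsilon, w=60) cum 297
  x=9 (Gamma, w=90) cum 387
⇒ x* = 6
y-coordinate, sorted with cumulative weight:
  y=0 (Alpha, w=7) cum 7
  y=0 (Delta, w=15) cum 22
  y=4 (Epsilon, w=60) cum 82
  y=5 (Gamma, w=90) cum 172
  y=6 (Beta, w=20) cum 192
  y=7 (Eta, w=75) cum 267  ← median
  y=8 (Zeta, w=120) cum 387
⇒ y* = 7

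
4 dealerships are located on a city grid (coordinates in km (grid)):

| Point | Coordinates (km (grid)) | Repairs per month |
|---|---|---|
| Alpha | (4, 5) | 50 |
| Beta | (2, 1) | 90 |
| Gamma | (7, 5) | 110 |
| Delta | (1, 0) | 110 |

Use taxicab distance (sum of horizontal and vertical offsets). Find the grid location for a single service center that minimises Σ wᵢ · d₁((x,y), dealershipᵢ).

Manhattan distance separates: Σwᵢ(|x−xᵢ|+|y−yᵢ|) = Σwᵢ|x−xᵢ| + Σwᵢ|y−yᵢ|, so x and y are optimised independently as 1-D weighted medians.
Total weight W = 360; half = 180.
x-coordinate, sorted with cumulative weight:
  x=1 (Delta, w=110) cum 110
  x=2 (Beta, w=90) cum 200  ← median
  x=4 (Alpha, w=50) cum 250
  x=7 (Gamma, w=110) cum 360
⇒ x* = 2
y-coordinate, sorted with cumulative weight:
  y=0 (Delta, w=110) cum 110
  y=1 (Beta, w=90) cum 200  ← median
  y=5 (Alpha, w=50) cum 250
  y=5 (Gamma, w=110) cum 360
⇒ y* = 1

(2, 1)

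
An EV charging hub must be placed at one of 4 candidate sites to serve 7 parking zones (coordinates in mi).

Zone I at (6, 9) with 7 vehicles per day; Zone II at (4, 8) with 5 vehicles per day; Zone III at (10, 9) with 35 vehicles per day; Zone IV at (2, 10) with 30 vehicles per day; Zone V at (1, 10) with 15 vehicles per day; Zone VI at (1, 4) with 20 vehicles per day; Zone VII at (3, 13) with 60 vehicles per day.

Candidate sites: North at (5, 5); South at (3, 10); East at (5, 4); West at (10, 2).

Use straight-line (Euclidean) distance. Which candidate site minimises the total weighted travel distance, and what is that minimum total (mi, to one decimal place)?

South, total 647.3 mi

Total weighted distance at each candidate:
  North (5, 5): total = 1117.0
  South (3, 10): total = 647.3
  East (5, 4): total = 1246.4
  West (10, 2): total = 1830.6
Minimum is at South with total 647.3 mi.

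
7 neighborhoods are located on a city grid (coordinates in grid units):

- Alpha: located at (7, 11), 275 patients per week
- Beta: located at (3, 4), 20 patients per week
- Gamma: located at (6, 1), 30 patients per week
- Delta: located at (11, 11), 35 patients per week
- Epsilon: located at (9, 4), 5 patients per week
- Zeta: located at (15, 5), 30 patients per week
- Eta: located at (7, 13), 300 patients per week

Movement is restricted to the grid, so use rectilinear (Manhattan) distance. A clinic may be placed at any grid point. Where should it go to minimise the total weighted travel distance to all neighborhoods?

(7, 11)

Manhattan distance separates: Σwᵢ(|x−xᵢ|+|y−yᵢ|) = Σwᵢ|x−xᵢ| + Σwᵢ|y−yᵢ|, so x and y are optimised independently as 1-D weighted medians.
Total weight W = 695; half = 347.5.
x-coordinate, sorted with cumulative weight:
  x=3 (Beta, w=20) cum 20
  x=6 (Gamma, w=30) cum 50
  x=7 (Alpha, w=275) cum 325
  x=7 (Eta, w=300) cum 625  ← median
  x=9 (Epsilon, w=5) cum 630
  x=11 (Delta, w=35) cum 665
  x=15 (Zeta, w=30) cum 695
⇒ x* = 7
y-coordinate, sorted with cumulative weight:
  y=1 (Gamma, w=30) cum 30
  y=4 (Beta, w=20) cum 50
  y=4 (Epsilon, w=5) cum 55
  y=5 (Zeta, w=30) cum 85
  y=11 (Alpha, w=275) cum 360  ← median
  y=11 (Delta, w=35) cum 395
  y=13 (Eta, w=300) cum 695
⇒ y* = 11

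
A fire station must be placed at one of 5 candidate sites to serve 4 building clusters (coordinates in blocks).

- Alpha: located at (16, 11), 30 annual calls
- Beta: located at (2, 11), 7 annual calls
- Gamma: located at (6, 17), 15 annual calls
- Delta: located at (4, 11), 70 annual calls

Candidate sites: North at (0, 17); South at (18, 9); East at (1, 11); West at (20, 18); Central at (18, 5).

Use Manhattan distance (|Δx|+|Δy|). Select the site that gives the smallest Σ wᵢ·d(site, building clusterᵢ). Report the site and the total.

East, total 832 blocks

Total weighted distance at each candidate:
  North (0, 17): total = 1506
  South (18, 9): total = 1666
  East (1, 11): total = 832
  West (20, 18): total = 2340
  Central (18, 5): total = 2154
Minimum is at East with total 832 blocks.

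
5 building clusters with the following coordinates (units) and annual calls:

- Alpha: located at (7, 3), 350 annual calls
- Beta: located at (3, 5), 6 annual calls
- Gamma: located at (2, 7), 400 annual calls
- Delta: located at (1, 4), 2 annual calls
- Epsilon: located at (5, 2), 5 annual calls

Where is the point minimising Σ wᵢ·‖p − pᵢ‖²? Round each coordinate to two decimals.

The minimiser of Σwᵢ‖p−pᵢ‖² is the weighted centroid p* = (Σwᵢpᵢ)/(Σwᵢ).
Σwᵢ = 763.
Σwᵢxᵢ = 350·7 + 6·3 + 400·2 + 2·1 + 5·5 = 3295.
Σwᵢyᵢ = 350·3 + 6·5 + 400·7 + 2·4 + 5·2 = 3898.
x* = 3295/763 = 4.32, y* = 3898/763 = 5.11.

(4.32, 5.11)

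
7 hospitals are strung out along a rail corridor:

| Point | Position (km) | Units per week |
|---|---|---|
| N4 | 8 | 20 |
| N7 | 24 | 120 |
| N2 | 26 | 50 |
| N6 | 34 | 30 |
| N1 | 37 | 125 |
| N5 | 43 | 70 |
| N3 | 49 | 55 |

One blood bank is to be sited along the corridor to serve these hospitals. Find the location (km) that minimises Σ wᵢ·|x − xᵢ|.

For a sum of weighted absolute distances on a line, the optimum is the weighted median (not the mean). Total weight W = 470; half-weight = 235.
Sort by position and accumulate weight:
  km 8 (N4, w=20) → cum 20
  km 24 (N7, w=120) → cum 140
  km 26 (N2, w=50) → cum 190
  km 34 (N6, w=30) → cum 220
  km 37 (N1, w=125) → cum 345  ≥ 235 → median here
  km 43 (N5, w=70) → cum 415
  km 49 (N3, w=55) → cum 470
Optimal location: km 37.

x = 37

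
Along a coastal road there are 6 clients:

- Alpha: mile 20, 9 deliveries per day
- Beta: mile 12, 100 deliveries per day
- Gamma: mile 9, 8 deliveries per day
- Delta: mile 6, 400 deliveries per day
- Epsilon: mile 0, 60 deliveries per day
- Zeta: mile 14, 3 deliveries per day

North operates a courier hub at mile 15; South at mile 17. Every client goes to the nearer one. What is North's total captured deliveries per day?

The indifferent point is the midpoint (15+17)/2 = 16; clients left of it (closer to North at 15) go to North, those right go to South.
  Epsilon at 0 (w=60) → North
  Delta at 6 (w=400) → North
  Gamma at 9 (w=8) → North
  Beta at 12 (w=100) → North
  Zeta at 14 (w=3) → North
  Alpha at 20 (w=9) → South
North captures 571; South captures 9.

571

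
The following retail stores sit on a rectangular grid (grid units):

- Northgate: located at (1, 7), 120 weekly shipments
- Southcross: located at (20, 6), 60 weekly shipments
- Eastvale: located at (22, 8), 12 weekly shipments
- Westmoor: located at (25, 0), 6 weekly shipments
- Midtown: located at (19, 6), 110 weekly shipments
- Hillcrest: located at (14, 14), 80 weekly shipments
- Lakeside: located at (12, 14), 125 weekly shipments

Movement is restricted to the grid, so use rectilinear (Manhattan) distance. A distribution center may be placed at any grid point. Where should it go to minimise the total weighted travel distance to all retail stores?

(14, 7)

Manhattan distance separates: Σwᵢ(|x−xᵢ|+|y−yᵢ|) = Σwᵢ|x−xᵢ| + Σwᵢ|y−yᵢ|, so x and y are optimised independently as 1-D weighted medians.
Total weight W = 513; half = 256.5.
x-coordinate, sorted with cumulative weight:
  x=1 (Northgate, w=120) cum 120
  x=12 (Lakeside, w=125) cum 245
  x=14 (Hillcrest, w=80) cum 325  ← median
  x=19 (Midtown, w=110) cum 435
  x=20 (Southcross, w=60) cum 495
  x=22 (Eastvale, w=12) cum 507
  x=25 (Westmoor, w=6) cum 513
⇒ x* = 14
y-coordinate, sorted with cumulative weight:
  y=0 (Westmoor, w=6) cum 6
  y=6 (Southcross, w=60) cum 66
  y=6 (Midtown, w=110) cum 176
  y=7 (Northgate, w=120) cum 296  ← median
  y=8 (Eastvale, w=12) cum 308
  y=14 (Hillcrest, w=80) cum 388
  y=14 (Lakeside, w=125) cum 513
⇒ y* = 7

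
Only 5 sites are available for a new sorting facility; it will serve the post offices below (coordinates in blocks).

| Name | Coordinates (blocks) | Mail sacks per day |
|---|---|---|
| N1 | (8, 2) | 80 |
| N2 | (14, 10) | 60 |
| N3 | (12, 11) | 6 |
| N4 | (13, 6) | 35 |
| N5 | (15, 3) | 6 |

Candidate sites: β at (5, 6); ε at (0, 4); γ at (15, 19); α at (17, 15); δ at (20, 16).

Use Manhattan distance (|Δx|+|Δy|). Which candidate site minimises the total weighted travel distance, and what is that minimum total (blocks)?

Total weighted distance at each candidate:
  β (5, 6): total = 1770
  ε (0, 4): total = 2735
  γ (15, 19): total = 3207
  α (17, 15): total = 2833
  δ (20, 16): total = 3581
Minimum is at β with total 1770 blocks.

β, total 1770 blocks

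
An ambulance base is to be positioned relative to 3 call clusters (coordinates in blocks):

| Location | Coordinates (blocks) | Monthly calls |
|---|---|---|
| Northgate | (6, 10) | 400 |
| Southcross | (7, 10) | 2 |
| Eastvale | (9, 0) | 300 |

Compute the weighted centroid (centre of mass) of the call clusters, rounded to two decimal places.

The minimiser of Σwᵢ‖p−pᵢ‖² is the weighted centroid p* = (Σwᵢpᵢ)/(Σwᵢ).
Σwᵢ = 702.
Σwᵢxᵢ = 400·6 + 2·7 + 300·9 = 5114.
Σwᵢyᵢ = 400·10 + 2·10 + 300·0 = 4020.
x* = 5114/702 = 7.28, y* = 4020/702 = 5.73.

(7.28, 5.73)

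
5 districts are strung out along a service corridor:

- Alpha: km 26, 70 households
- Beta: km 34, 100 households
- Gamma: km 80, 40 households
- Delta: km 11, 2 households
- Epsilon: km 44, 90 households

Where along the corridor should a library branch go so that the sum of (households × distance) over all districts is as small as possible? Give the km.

For a sum of weighted absolute distances on a line, the optimum is the weighted median (not the mean). Total weight W = 302; half-weight = 151.
Sort by position and accumulate weight:
  km 11 (Delta, w=2) → cum 2
  km 26 (Alpha, w=70) → cum 72
  km 34 (Beta, w=100) → cum 172  ≥ 151 → median here
  km 44 (Epsilon, w=90) → cum 262
  km 80 (Gamma, w=40) → cum 302
Optimal location: km 34.

x = 34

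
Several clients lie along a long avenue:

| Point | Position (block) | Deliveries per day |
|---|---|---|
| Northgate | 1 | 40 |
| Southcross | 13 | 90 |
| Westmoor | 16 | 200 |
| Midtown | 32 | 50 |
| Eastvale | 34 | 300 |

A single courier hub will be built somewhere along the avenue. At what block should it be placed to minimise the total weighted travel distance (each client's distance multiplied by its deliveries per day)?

x = 32

For a sum of weighted absolute distances on a line, the optimum is the weighted median (not the mean). Total weight W = 680; half-weight = 340.
Sort by position and accumulate weight:
  block 1 (Northgate, w=40) → cum 40
  block 13 (Southcross, w=90) → cum 130
  block 16 (Westmoor, w=200) → cum 330
  block 32 (Midtown, w=50) → cum 380  ≥ 340 → median here
  block 34 (Eastvale, w=300) → cum 680
Optimal location: block 32.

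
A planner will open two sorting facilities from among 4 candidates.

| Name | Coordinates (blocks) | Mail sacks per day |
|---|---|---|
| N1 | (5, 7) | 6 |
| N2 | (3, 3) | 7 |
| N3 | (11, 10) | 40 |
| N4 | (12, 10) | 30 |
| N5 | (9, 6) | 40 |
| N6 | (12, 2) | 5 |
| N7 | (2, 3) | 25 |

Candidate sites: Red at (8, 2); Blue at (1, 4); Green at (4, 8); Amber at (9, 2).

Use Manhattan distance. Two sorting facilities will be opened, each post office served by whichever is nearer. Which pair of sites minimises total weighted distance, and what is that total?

{Blue, Amber}, total 1018

Evaluate every pair (each demand assigned to the nearer of the two):
  {Blue, Amber}: total = 1018
  {Green, Amber}: total = 1064
  {Blue, Green}: total = 1088
  {Red, Green}: total = 1109
  {Red, Blue}: total = 1133
  {Red, Amber}: total = 1170
Best pair: {Blue, Amber} with total 1018.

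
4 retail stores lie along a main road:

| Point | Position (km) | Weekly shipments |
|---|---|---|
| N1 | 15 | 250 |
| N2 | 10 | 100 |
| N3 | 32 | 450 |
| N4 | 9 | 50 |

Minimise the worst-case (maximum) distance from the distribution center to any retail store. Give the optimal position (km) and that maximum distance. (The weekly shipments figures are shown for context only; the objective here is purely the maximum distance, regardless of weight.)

The 1-center on a line is the midpoint of the two extreme points: leftmost at 9, rightmost at 32.
Optimal location = (9 + 32)/2 = 20.5; maximum distance = (32 − 9)/2 = 11.5.

location 20.5, max distance 11.5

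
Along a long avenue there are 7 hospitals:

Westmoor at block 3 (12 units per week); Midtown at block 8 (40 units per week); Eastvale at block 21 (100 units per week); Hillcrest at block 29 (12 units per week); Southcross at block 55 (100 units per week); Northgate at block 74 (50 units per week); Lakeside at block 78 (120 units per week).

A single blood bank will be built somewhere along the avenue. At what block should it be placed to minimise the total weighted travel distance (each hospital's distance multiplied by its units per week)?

For a sum of weighted absolute distances on a line, the optimum is the weighted median (not the mean). Total weight W = 434; half-weight = 217.
Sort by position and accumulate weight:
  block 3 (Westmoor, w=12) → cum 12
  block 8 (Midtown, w=40) → cum 52
  block 21 (Eastvale, w=100) → cum 152
  block 29 (Hillcrest, w=12) → cum 164
  block 55 (Southcross, w=100) → cum 264  ≥ 217 → median here
  block 74 (Northgate, w=50) → cum 314
  block 78 (Lakeside, w=120) → cum 434
Optimal location: block 55.

x = 55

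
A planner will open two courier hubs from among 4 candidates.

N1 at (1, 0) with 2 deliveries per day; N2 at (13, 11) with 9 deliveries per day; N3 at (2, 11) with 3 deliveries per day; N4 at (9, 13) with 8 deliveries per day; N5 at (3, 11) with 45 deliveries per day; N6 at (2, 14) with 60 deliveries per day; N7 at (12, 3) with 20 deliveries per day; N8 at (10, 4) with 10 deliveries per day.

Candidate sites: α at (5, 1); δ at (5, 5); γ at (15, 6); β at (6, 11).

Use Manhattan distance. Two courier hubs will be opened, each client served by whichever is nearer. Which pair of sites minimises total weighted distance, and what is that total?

{γ, β}, total 892

Evaluate every pair (each demand assigned to the nearer of the two):
  {γ, β}: total = 892
  {δ, β}: total = 928
  {α, β}: total = 940
  {δ, γ}: total = 1464
  {α, δ}: total = 1579
  {α, γ}: total = 1906
Best pair: {γ, β} with total 892.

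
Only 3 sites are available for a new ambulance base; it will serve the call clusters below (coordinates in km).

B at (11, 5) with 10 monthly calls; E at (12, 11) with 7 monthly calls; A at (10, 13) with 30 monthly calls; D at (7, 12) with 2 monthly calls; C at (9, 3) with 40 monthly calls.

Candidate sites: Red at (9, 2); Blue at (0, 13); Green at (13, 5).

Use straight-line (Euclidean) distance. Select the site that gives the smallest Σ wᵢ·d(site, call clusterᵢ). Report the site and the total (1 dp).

Total weighted distance at each candidate:
  Red (9, 2): total = 494.2
  Blue (0, 13): total = 1073.5
  Green (13, 5): total = 516.2
Minimum is at Red with total 494.2 km.

Red, total 494.2 km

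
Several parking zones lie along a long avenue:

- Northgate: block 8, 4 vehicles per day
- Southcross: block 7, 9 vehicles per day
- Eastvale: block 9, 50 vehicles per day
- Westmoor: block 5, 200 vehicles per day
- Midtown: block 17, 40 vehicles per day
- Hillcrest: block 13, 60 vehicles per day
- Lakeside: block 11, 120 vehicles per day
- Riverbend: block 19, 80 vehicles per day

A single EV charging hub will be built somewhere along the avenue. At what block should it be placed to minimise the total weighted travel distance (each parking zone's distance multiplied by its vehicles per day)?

x = 11

For a sum of weighted absolute distances on a line, the optimum is the weighted median (not the mean). Total weight W = 563; half-weight = 281.5.
Sort by position and accumulate weight:
  block 5 (Westmoor, w=200) → cum 200
  block 7 (Southcross, w=9) → cum 209
  block 8 (Northgate, w=4) → cum 213
  block 9 (Eastvale, w=50) → cum 263
  block 11 (Lakeside, w=120) → cum 383  ≥ 281.5 → median here
  block 13 (Hillcrest, w=60) → cum 443
  block 17 (Midtown, w=40) → cum 483
  block 19 (Riverbend, w=80) → cum 563
Optimal location: block 11.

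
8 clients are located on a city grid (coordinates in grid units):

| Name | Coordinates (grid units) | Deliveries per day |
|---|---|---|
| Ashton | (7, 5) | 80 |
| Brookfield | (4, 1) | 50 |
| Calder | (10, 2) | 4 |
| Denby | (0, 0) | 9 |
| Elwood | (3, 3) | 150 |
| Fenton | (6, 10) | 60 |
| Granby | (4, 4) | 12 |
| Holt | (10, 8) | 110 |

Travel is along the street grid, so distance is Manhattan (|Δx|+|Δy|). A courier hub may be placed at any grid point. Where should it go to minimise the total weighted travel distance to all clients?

(6, 5)

Manhattan distance separates: Σwᵢ(|x−xᵢ|+|y−yᵢ|) = Σwᵢ|x−xᵢ| + Σwᵢ|y−yᵢ|, so x and y are optimised independently as 1-D weighted medians.
Total weight W = 475; half = 237.5.
x-coordinate, sorted with cumulative weight:
  x=0 (Denby, w=9) cum 9
  x=3 (Elwood, w=150) cum 159
  x=4 (Brookfield, w=50) cum 209
  x=4 (Granby, w=12) cum 221
  x=6 (Fenton, w=60) cum 281  ← median
  x=7 (Ashton, w=80) cum 361
  x=10 (Calder, w=4) cum 365
  x=10 (Holt, w=110) cum 475
⇒ x* = 6
y-coordinate, sorted with cumulative weight:
  y=0 (Denby, w=9) cum 9
  y=1 (Brookfield, w=50) cum 59
  y=2 (Calder, w=4) cum 63
  y=3 (Elwood, w=150) cum 213
  y=4 (Granby, w=12) cum 225
  y=5 (Ashton, w=80) cum 305  ← median
  y=8 (Holt, w=110) cum 415
  y=10 (Fenton, w=60) cum 475
⇒ y* = 5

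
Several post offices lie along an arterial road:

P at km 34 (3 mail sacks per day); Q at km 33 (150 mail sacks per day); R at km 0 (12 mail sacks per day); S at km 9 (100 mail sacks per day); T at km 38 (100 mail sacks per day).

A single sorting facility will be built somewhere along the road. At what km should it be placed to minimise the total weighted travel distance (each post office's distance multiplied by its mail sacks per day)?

x = 33

For a sum of weighted absolute distances on a line, the optimum is the weighted median (not the mean). Total weight W = 365; half-weight = 182.5.
Sort by position and accumulate weight:
  km 0 (R, w=12) → cum 12
  km 9 (S, w=100) → cum 112
  km 33 (Q, w=150) → cum 262  ≥ 182.5 → median here
  km 34 (P, w=3) → cum 265
  km 38 (T, w=100) → cum 365
Optimal location: km 33.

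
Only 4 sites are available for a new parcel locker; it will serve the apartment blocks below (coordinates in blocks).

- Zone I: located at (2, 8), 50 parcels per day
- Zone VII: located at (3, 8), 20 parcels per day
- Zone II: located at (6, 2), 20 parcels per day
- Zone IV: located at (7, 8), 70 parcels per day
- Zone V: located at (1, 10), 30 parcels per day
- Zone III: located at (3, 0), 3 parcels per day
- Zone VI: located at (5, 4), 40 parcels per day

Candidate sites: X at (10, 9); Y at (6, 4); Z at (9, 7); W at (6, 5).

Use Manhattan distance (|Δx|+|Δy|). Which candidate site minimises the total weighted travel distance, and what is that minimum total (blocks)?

Total weighted distance at each candidate:
  X (10, 9): total = 1858
  Y (6, 4): total = 1321
  Z (9, 7): total = 1559
  W (6, 5): total = 1214
Minimum is at W with total 1214 blocks.

W, total 1214 blocks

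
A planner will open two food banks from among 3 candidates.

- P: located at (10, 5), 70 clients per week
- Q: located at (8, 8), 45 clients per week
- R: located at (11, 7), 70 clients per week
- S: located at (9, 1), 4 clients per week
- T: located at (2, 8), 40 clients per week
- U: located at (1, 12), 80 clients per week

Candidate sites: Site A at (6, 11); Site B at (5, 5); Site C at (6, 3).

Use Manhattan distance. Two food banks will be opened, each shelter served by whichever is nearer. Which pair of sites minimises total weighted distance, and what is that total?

{Site A, Site B}, total 1887

Evaluate every pair (each demand assigned to the nearer of the two):
  {Site A, Site B}: total = 1887
  {Site A, Site C}: total = 2055
  {Site B, Site C}: total = 2320
Best pair: {Site A, Site B} with total 1887.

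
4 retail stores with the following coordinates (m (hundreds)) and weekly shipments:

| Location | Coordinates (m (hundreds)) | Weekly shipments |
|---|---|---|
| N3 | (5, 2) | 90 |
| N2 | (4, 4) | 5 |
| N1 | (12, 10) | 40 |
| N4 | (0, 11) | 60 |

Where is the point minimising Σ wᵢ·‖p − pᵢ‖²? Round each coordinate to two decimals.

(4.87, 6.46)

The minimiser of Σwᵢ‖p−pᵢ‖² is the weighted centroid p* = (Σwᵢpᵢ)/(Σwᵢ).
Σwᵢ = 195.
Σwᵢxᵢ = 90·5 + 5·4 + 40·12 + 60·0 = 950.
Σwᵢyᵢ = 90·2 + 5·4 + 40·10 + 60·11 = 1260.
x* = 950/195 = 4.87, y* = 1260/195 = 6.46.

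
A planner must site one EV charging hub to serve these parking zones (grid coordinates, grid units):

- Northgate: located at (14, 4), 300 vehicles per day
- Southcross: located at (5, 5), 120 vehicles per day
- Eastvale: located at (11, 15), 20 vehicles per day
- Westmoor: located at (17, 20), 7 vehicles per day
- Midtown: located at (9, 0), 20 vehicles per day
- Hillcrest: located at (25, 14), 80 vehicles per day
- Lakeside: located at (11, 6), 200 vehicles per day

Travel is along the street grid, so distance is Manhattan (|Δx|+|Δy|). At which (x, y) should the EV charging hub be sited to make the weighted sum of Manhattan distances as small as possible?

Manhattan distance separates: Σwᵢ(|x−xᵢ|+|y−yᵢ|) = Σwᵢ|x−xᵢ| + Σwᵢ|y−yᵢ|, so x and y are optimised independently as 1-D weighted medians.
Total weight W = 747; half = 373.5.
x-coordinate, sorted with cumulative weight:
  x=5 (Southcross, w=120) cum 120
  x=9 (Midtown, w=20) cum 140
  x=11 (Eastvale, w=20) cum 160
  x=11 (Lakeside, w=200) cum 360
  x=14 (Northgate, w=300) cum 660  ← median
  x=17 (Westmoor, w=7) cum 667
  x=25 (Hillcrest, w=80) cum 747
⇒ x* = 14
y-coordinate, sorted with cumulative weight:
  y=0 (Midtown, w=20) cum 20
  y=4 (Northgate, w=300) cum 320
  y=5 (Southcross, w=120) cum 440  ← median
  y=6 (Lakeside, w=200) cum 640
  y=14 (Hillcrest, w=80) cum 720
  y=15 (Eastvale, w=20) cum 740
  y=20 (Westmoor, w=7) cum 747
⇒ y* = 5

(14, 5)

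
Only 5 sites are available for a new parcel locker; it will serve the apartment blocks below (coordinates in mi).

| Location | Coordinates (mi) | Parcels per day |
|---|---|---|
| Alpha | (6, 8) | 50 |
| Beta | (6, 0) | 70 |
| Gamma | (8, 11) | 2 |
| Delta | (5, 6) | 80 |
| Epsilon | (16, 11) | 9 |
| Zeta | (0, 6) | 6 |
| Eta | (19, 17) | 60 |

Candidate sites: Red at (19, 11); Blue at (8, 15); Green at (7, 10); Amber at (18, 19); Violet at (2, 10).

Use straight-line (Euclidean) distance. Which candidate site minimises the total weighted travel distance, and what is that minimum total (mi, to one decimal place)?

Green, total 2139.3 mi

Total weighted distance at each candidate:
  Red (19, 11): total = 3575.3
  Blue (8, 15): total = 3013.8
  Green (7, 10): total = 2139.3
  Amber (18, 19): total = 4225.0
  Violet (2, 10): total = 2645.9
Minimum is at Green with total 2139.3 mi.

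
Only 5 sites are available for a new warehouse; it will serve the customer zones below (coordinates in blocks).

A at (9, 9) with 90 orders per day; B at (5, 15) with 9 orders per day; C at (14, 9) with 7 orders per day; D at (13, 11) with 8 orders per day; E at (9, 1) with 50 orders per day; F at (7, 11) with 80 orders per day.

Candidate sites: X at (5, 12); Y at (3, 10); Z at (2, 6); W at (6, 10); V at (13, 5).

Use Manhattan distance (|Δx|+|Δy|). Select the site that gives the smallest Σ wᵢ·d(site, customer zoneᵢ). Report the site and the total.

Total weighted distance at each candidate:
  X (5, 12): total = 1803
  Y (3, 10): total = 2015
  Z (2, 6): total = 2641
  W (6, 10): total = 1301
  V (13, 5): total = 2325
Minimum is at W with total 1301 blocks.

W, total 1301 blocks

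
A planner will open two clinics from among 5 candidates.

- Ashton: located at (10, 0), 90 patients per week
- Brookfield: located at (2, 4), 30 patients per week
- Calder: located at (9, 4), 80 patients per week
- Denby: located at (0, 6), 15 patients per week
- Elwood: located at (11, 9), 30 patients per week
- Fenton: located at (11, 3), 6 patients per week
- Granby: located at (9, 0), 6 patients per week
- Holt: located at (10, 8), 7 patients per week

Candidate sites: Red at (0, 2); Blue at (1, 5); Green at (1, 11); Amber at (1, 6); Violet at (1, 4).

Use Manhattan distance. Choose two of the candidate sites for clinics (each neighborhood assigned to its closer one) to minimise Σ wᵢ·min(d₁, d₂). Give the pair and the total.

{Amber, Violet}, total 2460

Evaluate every pair (each demand assigned to the nearer of the two):
  {Amber, Violet}: total = 2460
  {Green, Violet}: total = 2467
  {Red, Violet}: total = 2468
  {Blue, Violet}: total = 2512
  {Red, Blue}: total = 2532
  {Red, Amber}: total = 2590
  {Blue, Green}: total = 2664
  {Blue, Amber}: total = 2672
  {Red, Green}: total = 2722
  {Green, Amber}: total = 2854
Best pair: {Amber, Violet} with total 2460.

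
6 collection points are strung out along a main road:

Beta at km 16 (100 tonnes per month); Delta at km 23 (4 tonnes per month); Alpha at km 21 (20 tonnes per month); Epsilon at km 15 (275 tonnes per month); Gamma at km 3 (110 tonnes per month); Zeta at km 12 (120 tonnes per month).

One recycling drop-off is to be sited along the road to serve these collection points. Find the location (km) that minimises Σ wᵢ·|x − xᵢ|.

For a sum of weighted absolute distances on a line, the optimum is the weighted median (not the mean). Total weight W = 629; half-weight = 314.5.
Sort by position and accumulate weight:
  km 3 (Gamma, w=110) → cum 110
  km 12 (Zeta, w=120) → cum 230
  km 15 (Epsilon, w=275) → cum 505  ≥ 314.5 → median here
  km 16 (Beta, w=100) → cum 605
  km 21 (Alpha, w=20) → cum 625
  km 23 (Delta, w=4) → cum 629
Optimal location: km 15.

x = 15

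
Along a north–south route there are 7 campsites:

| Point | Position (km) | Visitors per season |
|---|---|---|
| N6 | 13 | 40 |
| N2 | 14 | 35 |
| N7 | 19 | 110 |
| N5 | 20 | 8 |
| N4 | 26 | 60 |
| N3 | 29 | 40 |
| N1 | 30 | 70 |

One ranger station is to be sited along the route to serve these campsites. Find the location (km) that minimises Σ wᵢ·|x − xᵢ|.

x = 19

For a sum of weighted absolute distances on a line, the optimum is the weighted median (not the mean). Total weight W = 363; half-weight = 181.5.
Sort by position and accumulate weight:
  km 13 (N6, w=40) → cum 40
  km 14 (N2, w=35) → cum 75
  km 19 (N7, w=110) → cum 185  ≥ 181.5 → median here
  km 20 (N5, w=8) → cum 193
  km 26 (N4, w=60) → cum 253
  km 29 (N3, w=40) → cum 293
  km 30 (N1, w=70) → cum 363
Optimal location: km 19.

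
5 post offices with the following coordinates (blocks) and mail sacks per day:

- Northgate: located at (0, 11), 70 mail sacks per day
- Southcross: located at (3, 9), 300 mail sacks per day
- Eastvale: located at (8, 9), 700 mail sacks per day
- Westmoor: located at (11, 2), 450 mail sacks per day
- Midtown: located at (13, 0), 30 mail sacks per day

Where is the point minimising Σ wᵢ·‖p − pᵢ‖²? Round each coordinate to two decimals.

(7.64, 6.88)

The minimiser of Σwᵢ‖p−pᵢ‖² is the weighted centroid p* = (Σwᵢpᵢ)/(Σwᵢ).
Σwᵢ = 1550.
Σwᵢxᵢ = 70·0 + 300·3 + 700·8 + 450·11 + 30·13 = 11840.
Σwᵢyᵢ = 70·11 + 300·9 + 700·9 + 450·2 + 30·0 = 10670.
x* = 11840/1550 = 7.64, y* = 10670/1550 = 6.88.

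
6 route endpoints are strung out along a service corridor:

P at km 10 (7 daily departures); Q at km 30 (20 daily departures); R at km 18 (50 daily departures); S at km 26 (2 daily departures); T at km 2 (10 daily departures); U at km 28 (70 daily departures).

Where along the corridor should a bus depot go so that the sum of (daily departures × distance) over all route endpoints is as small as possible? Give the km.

x = 28

For a sum of weighted absolute distances on a line, the optimum is the weighted median (not the mean). Total weight W = 159; half-weight = 79.5.
Sort by position and accumulate weight:
  km 2 (T, w=10) → cum 10
  km 10 (P, w=7) → cum 17
  km 18 (R, w=50) → cum 67
  km 26 (S, w=2) → cum 69
  km 28 (U, w=70) → cum 139  ≥ 79.5 → median here
  km 30 (Q, w=20) → cum 159
Optimal location: km 28.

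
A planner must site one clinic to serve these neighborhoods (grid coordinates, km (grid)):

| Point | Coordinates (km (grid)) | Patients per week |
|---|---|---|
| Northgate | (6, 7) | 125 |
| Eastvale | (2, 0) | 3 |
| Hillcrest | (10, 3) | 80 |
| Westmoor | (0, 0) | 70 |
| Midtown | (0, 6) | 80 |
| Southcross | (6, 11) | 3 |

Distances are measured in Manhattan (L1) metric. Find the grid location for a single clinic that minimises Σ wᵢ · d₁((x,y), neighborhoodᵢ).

(6, 6)

Manhattan distance separates: Σwᵢ(|x−xᵢ|+|y−yᵢ|) = Σwᵢ|x−xᵢ| + Σwᵢ|y−yᵢ|, so x and y are optimised independently as 1-D weighted medians.
Total weight W = 361; half = 180.5.
x-coordinate, sorted with cumulative weight:
  x=0 (Westmoor, w=70) cum 70
  x=0 (Midtown, w=80) cum 150
  x=2 (Eastvale, w=3) cum 153
  x=6 (Northgate, w=125) cum 278  ← median
  x=6 (Southcross, w=3) cum 281
  x=10 (Hillcrest, w=80) cum 361
⇒ x* = 6
y-coordinate, sorted with cumulative weight:
  y=0 (Eastvale, w=3) cum 3
  y=0 (Westmoor, w=70) cum 73
  y=3 (Hillcrest, w=80) cum 153
  y=6 (Midtown, w=80) cum 233  ← median
  y=7 (Northgate, w=125) cum 358
  y=11 (Southcross, w=3) cum 361
⇒ y* = 6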